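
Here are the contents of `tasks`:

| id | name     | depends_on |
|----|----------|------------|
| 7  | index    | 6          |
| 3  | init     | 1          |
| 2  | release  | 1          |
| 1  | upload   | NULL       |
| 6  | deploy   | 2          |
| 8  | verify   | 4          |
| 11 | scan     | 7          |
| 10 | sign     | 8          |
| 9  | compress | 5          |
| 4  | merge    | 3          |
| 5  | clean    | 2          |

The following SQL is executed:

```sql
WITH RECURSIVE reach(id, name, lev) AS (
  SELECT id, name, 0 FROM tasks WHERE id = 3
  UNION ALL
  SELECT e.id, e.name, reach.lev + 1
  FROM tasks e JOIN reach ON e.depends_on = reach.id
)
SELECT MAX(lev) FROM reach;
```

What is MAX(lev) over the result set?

3

Base: id=3 (init) at lev 0.
Iteration 1: rows with depends_on in {3} -> merge (id 4, lev 1).
Iteration 2: rows with depends_on in {4} -> verify (id 8, lev 2).
Iteration 3: rows with depends_on in {8} -> sign (id 10, lev 3).
Iteration 4: no rows with depends_on in {10}; recursion stops.
lev values: 0, 1, 2, 3; the maximum is 3.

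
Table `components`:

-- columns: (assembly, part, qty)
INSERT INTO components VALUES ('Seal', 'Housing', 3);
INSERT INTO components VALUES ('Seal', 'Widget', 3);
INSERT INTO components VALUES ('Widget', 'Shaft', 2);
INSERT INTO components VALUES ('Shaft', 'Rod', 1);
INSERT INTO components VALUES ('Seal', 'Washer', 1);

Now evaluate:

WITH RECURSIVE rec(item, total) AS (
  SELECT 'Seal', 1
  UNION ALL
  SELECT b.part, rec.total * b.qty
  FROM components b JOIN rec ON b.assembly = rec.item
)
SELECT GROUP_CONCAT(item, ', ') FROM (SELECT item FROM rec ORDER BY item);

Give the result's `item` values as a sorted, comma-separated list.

Housing, Rod, Seal, Shaft, Washer, Widget

Base: (Seal, total=1).
Iteration 1: components of {Seal} -> Housing = 1*3 = 3, Washer = 1*1 = 1, Widget = 1*3 = 3.
Iteration 2: components of {Housing,Washer,Widget} -> Shaft = 3*2 = 6.
Iteration 3: components of {Shaft} -> Rod = 6*1 = 6.
Iteration 4: no further components; recursion stops.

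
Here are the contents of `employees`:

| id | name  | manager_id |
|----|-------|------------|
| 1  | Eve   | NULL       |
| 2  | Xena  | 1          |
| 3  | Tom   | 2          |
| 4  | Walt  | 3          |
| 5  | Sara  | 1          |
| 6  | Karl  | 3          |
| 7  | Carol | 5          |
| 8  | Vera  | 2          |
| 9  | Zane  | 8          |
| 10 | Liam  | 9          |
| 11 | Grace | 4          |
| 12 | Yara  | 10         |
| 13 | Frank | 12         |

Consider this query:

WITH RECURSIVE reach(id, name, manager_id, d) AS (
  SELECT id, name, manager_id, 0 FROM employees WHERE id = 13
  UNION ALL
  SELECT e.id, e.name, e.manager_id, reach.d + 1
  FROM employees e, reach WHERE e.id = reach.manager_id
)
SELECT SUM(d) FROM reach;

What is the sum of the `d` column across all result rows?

21

Base: id=13 (Frank), manager_id=12, d 0.
Iteration 1: join on id=12 -> Yara (id 12, manager_id=10, d 1).
Iteration 2: join on id=10 -> Liam (id 10, manager_id=9, d 2).
Iteration 3: join on id=9 -> Zane (id 9, manager_id=8, d 3).
Iteration 4: join on id=8 -> Vera (id 8, manager_id=2, d 4).
Iteration 5: join on id=2 -> Xena (id 2, manager_id=1, d 5).
Iteration 6: join on id=1 -> Eve (id 1, manager_id=NULL, d 6).
Iteration 7: manager_id is NULL; no match; recursion stops.
SUM(d) = 0 + 1 + 2 + 3 + 4 + 5 + 6 = 21.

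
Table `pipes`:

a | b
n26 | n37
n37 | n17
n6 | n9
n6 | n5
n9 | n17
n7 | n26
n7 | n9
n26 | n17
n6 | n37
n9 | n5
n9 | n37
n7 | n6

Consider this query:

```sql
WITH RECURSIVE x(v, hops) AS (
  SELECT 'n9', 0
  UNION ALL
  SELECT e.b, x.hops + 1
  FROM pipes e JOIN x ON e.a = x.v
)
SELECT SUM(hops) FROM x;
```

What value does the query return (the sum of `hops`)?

Base: (n9, hops=0).
Iteration 1: edges from {n9} -> (n17, hops=1), (n37, hops=1), (n5, hops=1).
Iteration 2: edges from {n17,n37,n5} -> (n17, hops=2).
Iteration 3: no outgoing edges from {n17}; recursion stops.
SUM(hops) = 0 + 1 + 1 + 1 + 2 = 5.

5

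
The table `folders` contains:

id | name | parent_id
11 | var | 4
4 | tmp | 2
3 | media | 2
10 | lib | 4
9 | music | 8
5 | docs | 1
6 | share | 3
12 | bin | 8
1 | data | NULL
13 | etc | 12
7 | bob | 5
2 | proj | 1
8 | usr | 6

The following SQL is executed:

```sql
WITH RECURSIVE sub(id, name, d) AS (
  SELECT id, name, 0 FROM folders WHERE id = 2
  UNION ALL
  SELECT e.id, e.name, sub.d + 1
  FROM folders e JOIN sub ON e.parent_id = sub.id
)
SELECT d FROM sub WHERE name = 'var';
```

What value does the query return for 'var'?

2

Base: id=2 (proj) at d 0.
Iteration 1: rows with parent_id in {2} -> media (id 3, d 1), tmp (id 4, d 1).
Iteration 2: rows with parent_id in {3,4} -> share (id 6, d 2), lib (id 10, d 2), var (id 11, d 2).
Iteration 3: rows with parent_id in {6,10,11} -> usr (id 8, d 3).
Iteration 4: rows with parent_id in {8} -> music (id 9, d 4), bin (id 12, d 4).
Iteration 5: rows with parent_id in {9,12} -> etc (id 13, d 5).
Iteration 6: no rows with parent_id in {13}; recursion stops.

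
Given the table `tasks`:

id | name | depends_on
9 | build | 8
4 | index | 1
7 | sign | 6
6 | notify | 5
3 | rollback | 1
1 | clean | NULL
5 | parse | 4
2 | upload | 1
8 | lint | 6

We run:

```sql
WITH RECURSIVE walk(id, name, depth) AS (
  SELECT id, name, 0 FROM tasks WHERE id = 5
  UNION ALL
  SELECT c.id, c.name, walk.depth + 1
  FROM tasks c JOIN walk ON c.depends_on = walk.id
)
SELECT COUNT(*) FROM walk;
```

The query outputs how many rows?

5

Base: id=5 (parse) at depth 0.
Iteration 1: rows with depends_on in {5} -> notify (id 6, depth 1).
Iteration 2: rows with depends_on in {6} -> sign (id 7, depth 2), lint (id 8, depth 2).
Iteration 3: rows with depends_on in {7,8} -> build (id 9, depth 3).
Iteration 4: no rows with depends_on in {9}; recursion stops.
Total rows emitted: 5.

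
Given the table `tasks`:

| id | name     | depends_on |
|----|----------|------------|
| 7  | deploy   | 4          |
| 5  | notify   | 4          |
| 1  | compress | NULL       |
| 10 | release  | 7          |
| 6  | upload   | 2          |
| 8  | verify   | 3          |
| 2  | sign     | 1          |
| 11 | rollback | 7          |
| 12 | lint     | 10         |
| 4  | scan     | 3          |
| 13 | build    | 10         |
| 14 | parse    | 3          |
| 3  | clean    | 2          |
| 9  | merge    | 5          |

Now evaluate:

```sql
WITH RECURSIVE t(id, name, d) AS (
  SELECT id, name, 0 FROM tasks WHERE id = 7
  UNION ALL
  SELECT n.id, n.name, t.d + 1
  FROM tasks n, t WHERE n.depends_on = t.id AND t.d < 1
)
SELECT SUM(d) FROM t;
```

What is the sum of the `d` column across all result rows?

Base: id=7 (deploy) at d 0.
Iteration 1: rows with depends_on in {7} -> release (id 10, d 1), rollback (id 11, d 1).
Iteration 2: d < 1 fails for all current rows; recursion stops.
SUM(d) = 0 + 1 + 1 = 2.

2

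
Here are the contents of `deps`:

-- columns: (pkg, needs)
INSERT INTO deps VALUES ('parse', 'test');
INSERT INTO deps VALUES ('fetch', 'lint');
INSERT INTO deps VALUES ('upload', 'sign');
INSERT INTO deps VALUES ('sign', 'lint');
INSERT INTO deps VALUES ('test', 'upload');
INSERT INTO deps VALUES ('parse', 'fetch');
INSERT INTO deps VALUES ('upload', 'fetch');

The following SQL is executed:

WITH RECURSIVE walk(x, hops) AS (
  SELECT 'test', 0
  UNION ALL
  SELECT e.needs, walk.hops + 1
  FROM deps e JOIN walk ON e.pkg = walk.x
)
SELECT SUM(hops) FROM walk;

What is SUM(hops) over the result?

11

Base: (test, hops=0).
Iteration 1: edges from {test} -> (upload, hops=1).
Iteration 2: edges from {upload} -> (fetch, hops=2), (sign, hops=2).
Iteration 3: edges from {fetch,sign} -> (lint, hops=3) x2. [UNION ALL keeps all 2 new rows, including repeats]
Iteration 4: no outgoing edges from {lint}; recursion stops.
SUM(hops) = 0 + 1 + 2 + 2 + 3 + 3 = 11.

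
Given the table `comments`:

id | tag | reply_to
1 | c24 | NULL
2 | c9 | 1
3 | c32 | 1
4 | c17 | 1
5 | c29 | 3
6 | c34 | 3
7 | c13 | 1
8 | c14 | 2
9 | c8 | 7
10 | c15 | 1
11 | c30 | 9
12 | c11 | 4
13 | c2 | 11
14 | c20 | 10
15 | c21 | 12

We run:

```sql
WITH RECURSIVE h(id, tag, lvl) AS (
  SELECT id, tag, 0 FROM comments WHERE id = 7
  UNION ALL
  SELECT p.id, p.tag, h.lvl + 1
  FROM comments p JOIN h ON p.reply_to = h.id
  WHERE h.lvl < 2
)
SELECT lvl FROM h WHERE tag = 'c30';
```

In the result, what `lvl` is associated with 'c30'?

2

Base: id=7 (c13) at lvl 0.
Iteration 1: rows with reply_to in {7} -> c8 (id 9, lvl 1).
Iteration 2: rows with reply_to in {9} -> c30 (id 11, lvl 2).
Iteration 3: lvl < 2 fails for all current rows; recursion stops.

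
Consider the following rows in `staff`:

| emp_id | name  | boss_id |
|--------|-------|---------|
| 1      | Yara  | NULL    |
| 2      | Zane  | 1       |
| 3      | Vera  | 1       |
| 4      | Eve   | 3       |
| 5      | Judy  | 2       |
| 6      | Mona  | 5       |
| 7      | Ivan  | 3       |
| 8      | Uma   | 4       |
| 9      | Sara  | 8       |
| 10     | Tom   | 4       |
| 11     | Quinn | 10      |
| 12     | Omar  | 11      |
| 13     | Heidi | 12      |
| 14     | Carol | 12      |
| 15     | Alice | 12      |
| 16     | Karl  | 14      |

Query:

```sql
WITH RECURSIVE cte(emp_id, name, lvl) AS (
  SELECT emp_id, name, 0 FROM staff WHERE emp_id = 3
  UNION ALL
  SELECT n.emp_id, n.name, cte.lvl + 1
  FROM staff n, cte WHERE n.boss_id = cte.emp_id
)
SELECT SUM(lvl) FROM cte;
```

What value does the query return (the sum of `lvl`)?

37

Base: emp_id=3 (Vera) at lvl 0.
Iteration 1: rows with boss_id in {3} -> Eve (id 4, lvl 1), Ivan (id 7, lvl 1).
Iteration 2: rows with boss_id in {4,7} -> Uma (id 8, lvl 2), Tom (id 10, lvl 2).
Iteration 3: rows with boss_id in {8,10} -> Sara (id 9, lvl 3), Quinn (id 11, lvl 3).
Iteration 4: rows with boss_id in {9,11} -> Omar (id 12, lvl 4).
Iteration 5: rows with boss_id in {12} -> Heidi (id 13, lvl 5), Carol (id 14, lvl 5), Alice (id 15, lvl 5).
Iteration 6: rows with boss_id in {13,14,15} -> Karl (id 16, lvl 6).
Iteration 7: no rows with boss_id in {16}; recursion stops.
SUM(lvl) = 0 + 1 + 1 + 2 + 2 + 3 + 3 + 4 + 5 + 5 + 5 + 6 = 37.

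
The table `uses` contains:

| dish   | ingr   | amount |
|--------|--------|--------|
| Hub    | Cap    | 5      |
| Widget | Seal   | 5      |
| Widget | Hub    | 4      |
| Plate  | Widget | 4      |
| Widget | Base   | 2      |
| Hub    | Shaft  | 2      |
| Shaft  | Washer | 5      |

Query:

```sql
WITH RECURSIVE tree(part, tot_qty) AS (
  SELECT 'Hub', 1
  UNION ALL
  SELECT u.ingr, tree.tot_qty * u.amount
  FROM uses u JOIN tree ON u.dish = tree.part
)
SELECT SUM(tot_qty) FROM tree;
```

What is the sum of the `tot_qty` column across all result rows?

18

Base: (Hub, tot_qty=1).
Iteration 1: components of {Hub} -> Cap = 1*5 = 5, Shaft = 1*2 = 2.
Iteration 2: components of {Cap,Shaft} -> Washer = 2*5 = 10.
Iteration 3: no further components; recursion stops.
SUM(tot_qty) = 1 + 5 + 2 + 10 = 18.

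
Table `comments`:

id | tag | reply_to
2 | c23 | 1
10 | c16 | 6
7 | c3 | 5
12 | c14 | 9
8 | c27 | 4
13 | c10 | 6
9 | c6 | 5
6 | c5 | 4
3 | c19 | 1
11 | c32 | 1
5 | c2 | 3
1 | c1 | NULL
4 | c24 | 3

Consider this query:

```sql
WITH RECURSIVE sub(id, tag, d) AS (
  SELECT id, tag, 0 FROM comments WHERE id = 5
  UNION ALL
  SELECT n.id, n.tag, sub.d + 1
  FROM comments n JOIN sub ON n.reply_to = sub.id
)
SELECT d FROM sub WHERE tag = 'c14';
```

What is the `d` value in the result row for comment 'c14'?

Base: id=5 (c2) at d 0.
Iteration 1: rows with reply_to in {5} -> c3 (id 7, d 1), c6 (id 9, d 1).
Iteration 2: rows with reply_to in {7,9} -> c14 (id 12, d 2).
Iteration 3: no rows with reply_to in {12}; recursion stops.

2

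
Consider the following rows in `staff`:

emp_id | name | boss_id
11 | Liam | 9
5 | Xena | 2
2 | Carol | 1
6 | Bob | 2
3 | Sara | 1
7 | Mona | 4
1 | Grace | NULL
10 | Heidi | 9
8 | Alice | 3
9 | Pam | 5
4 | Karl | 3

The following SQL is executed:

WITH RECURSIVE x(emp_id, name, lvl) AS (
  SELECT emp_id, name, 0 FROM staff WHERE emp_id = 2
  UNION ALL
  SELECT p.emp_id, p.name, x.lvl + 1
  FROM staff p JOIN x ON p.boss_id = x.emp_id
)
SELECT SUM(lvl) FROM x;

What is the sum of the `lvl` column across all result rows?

10

Base: emp_id=2 (Carol) at lvl 0.
Iteration 1: rows with boss_id in {2} -> Xena (id 5, lvl 1), Bob (id 6, lvl 1).
Iteration 2: rows with boss_id in {5,6} -> Pam (id 9, lvl 2).
Iteration 3: rows with boss_id in {9} -> Heidi (id 10, lvl 3), Liam (id 11, lvl 3).
Iteration 4: no rows with boss_id in {10,11}; recursion stops.
SUM(lvl) = 0 + 1 + 1 + 2 + 3 + 3 = 10.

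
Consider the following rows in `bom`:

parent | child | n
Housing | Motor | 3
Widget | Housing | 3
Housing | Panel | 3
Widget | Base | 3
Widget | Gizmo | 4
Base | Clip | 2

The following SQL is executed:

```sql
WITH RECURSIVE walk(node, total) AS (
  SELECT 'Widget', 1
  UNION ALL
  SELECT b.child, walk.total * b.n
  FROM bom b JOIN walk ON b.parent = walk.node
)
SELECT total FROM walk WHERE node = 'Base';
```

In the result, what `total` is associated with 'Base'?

3

Base: (Widget, total=1).
Iteration 1: components of {Widget} -> Base = 1*3 = 3, Gizmo = 1*4 = 4, Housing = 1*3 = 3.
Iteration 2: components of {Base,Gizmo,Housing} -> Clip = 3*2 = 6, Motor = 3*3 = 9, Panel = 3*3 = 9.
Iteration 3: no further components; recursion stops.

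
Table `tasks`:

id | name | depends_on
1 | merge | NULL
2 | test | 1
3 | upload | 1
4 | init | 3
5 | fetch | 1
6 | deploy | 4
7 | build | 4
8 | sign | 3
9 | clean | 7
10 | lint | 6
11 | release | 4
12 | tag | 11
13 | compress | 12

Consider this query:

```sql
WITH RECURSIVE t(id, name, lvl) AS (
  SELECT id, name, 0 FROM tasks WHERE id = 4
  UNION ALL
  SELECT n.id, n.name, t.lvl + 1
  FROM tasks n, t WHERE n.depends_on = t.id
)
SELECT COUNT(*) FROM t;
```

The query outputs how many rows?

Base: id=4 (init) at lvl 0.
Iteration 1: rows with depends_on in {4} -> deploy (id 6, lvl 1), build (id 7, lvl 1), release (id 11, lvl 1).
Iteration 2: rows with depends_on in {6,7,11} -> clean (id 9, lvl 2), lint (id 10, lvl 2), tag (id 12, lvl 2).
Iteration 3: rows with depends_on in {9,10,12} -> compress (id 13, lvl 3).
Iteration 4: no rows with depends_on in {13}; recursion stops.
Total rows emitted: 8.

8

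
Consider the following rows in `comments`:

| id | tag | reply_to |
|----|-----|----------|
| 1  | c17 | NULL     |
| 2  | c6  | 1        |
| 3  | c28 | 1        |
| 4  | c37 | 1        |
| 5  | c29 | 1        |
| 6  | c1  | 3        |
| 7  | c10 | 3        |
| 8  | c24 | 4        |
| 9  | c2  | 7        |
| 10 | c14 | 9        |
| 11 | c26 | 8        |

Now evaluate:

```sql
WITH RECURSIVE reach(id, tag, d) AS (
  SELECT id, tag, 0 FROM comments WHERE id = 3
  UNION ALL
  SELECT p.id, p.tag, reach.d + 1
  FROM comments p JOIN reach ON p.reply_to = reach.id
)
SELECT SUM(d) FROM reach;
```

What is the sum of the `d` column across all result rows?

Base: id=3 (c28) at d 0.
Iteration 1: rows with reply_to in {3} -> c1 (id 6, d 1), c10 (id 7, d 1).
Iteration 2: rows with reply_to in {6,7} -> c2 (id 9, d 2).
Iteration 3: rows with reply_to in {9} -> c14 (id 10, d 3).
Iteration 4: no rows with reply_to in {10}; recursion stops.
SUM(d) = 0 + 1 + 1 + 2 + 3 = 7.

7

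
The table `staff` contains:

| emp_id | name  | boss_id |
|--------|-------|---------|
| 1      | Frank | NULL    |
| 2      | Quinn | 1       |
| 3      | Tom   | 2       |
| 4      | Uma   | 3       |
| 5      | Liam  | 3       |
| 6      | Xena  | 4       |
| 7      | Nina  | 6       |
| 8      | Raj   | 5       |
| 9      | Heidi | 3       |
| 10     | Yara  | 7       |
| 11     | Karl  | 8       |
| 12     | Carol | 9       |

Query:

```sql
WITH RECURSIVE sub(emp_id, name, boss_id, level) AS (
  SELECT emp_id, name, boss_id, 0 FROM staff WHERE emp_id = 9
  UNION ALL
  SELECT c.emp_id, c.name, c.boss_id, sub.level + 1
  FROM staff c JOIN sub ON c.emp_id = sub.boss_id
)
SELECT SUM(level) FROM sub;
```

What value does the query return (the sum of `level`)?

6

Base: emp_id=9 (Heidi), boss_id=3, level 0.
Iteration 1: join on emp_id=3 -> Tom (id 3, boss_id=2, level 1).
Iteration 2: join on emp_id=2 -> Quinn (id 2, boss_id=1, level 2).
Iteration 3: join on emp_id=1 -> Frank (id 1, boss_id=NULL, level 3).
Iteration 4: boss_id is NULL; no match; recursion stops.
SUM(level) = 0 + 1 + 2 + 3 = 6.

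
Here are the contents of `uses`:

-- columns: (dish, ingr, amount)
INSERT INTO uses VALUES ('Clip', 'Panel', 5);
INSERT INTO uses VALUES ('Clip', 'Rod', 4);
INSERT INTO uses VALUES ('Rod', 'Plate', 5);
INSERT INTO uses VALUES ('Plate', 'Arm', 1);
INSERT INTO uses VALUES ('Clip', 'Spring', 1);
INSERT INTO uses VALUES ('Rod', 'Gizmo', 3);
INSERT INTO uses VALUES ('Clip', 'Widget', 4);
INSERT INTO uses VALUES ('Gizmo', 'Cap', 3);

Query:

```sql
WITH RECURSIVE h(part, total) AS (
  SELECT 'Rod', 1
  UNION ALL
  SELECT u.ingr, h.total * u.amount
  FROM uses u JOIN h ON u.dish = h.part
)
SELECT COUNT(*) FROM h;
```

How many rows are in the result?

5

Base: (Rod, total=1).
Iteration 1: components of {Rod} -> Gizmo = 1*3 = 3, Plate = 1*5 = 5.
Iteration 2: components of {Gizmo,Plate} -> Arm = 5*1 = 5, Cap = 3*3 = 9.
Iteration 3: no further components; recursion stops.
Total rows emitted: 5.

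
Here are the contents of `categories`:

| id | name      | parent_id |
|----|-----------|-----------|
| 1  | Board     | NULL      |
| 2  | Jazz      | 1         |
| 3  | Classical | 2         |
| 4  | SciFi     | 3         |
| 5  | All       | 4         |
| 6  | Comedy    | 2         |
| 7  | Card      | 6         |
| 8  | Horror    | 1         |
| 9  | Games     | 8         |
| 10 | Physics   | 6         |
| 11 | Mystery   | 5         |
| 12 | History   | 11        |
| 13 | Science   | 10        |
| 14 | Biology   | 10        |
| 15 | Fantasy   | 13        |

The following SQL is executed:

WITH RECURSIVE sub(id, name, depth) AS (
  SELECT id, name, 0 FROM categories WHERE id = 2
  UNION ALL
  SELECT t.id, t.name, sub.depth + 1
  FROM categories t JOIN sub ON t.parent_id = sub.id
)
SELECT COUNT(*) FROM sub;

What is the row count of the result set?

12

Base: id=2 (Jazz) at depth 0.
Iteration 1: rows with parent_id in {2} -> Classical (id 3, depth 1), Comedy (id 6, depth 1).
Iteration 2: rows with parent_id in {3,6} -> SciFi (id 4, depth 2), Card (id 7, depth 2), Physics (id 10, depth 2).
Iteration 3: rows with parent_id in {4,7,10} -> All (id 5, depth 3), Science (id 13, depth 3), Biology (id 14, depth 3).
Iteration 4: rows with parent_id in {5,13,14} -> Mystery (id 11, depth 4), Fantasy (id 15, depth 4).
Iteration 5: rows with parent_id in {11,15} -> History (id 12, depth 5).
Iteration 6: no rows with parent_id in {12}; recursion stops.
Total rows emitted: 12.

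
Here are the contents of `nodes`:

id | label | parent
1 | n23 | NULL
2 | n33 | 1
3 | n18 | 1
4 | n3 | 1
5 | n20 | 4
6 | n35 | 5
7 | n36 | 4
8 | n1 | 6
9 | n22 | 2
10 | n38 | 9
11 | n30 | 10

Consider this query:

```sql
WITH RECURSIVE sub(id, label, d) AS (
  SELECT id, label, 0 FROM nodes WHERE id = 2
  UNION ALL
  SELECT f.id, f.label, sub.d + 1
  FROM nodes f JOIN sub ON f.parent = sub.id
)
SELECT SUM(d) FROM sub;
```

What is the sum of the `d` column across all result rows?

Base: id=2 (n33) at d 0.
Iteration 1: rows with parent in {2} -> n22 (id 9, d 1).
Iteration 2: rows with parent in {9} -> n38 (id 10, d 2).
Iteration 3: rows with parent in {10} -> n30 (id 11, d 3).
Iteration 4: no rows with parent in {11}; recursion stops.
SUM(d) = 0 + 1 + 2 + 3 = 6.

6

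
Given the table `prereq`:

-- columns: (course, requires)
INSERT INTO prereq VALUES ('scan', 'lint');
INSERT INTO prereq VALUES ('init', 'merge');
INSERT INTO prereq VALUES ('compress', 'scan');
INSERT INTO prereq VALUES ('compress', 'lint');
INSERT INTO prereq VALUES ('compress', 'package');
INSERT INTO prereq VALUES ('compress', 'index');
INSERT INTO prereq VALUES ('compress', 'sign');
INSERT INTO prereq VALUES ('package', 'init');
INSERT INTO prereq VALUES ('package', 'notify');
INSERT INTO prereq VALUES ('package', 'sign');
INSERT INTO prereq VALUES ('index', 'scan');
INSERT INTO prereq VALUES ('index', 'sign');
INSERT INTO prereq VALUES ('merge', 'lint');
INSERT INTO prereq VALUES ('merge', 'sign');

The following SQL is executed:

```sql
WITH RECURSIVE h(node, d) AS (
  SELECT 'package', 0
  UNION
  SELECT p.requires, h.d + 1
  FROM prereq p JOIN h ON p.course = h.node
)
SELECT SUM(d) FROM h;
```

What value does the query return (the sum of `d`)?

11

Base: (package, d=0).
Iteration 1: edges from {package} -> (init, d=1), (notify, d=1), (sign, d=1).
Iteration 2: edges from {init,notify,sign} -> (merge, d=2).
Iteration 3: edges from {merge} -> (lint, d=3), (sign, d=3).
Iteration 4: no outgoing edges from {lint,sign}; recursion stops.
SUM(d) = 0 + 1 + 1 + 1 + 2 + 3 + 3 = 11.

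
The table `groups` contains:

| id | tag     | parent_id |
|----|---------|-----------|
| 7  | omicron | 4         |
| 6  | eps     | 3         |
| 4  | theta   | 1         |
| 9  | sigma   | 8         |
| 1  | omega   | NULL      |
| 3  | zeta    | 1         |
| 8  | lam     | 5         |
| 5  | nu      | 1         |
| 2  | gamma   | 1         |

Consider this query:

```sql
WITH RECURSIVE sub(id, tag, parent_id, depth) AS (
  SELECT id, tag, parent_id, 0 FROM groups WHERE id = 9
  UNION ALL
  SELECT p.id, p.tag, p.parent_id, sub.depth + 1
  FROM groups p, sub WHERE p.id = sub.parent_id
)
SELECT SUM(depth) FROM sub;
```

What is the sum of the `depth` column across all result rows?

6

Base: id=9 (sigma), parent_id=8, depth 0.
Iteration 1: join on id=8 -> lam (id 8, parent_id=5, depth 1).
Iteration 2: join on id=5 -> nu (id 5, parent_id=1, depth 2).
Iteration 3: join on id=1 -> omega (id 1, parent_id=NULL, depth 3).
Iteration 4: parent_id is NULL; no match; recursion stops.
SUM(depth) = 0 + 1 + 2 + 3 = 6.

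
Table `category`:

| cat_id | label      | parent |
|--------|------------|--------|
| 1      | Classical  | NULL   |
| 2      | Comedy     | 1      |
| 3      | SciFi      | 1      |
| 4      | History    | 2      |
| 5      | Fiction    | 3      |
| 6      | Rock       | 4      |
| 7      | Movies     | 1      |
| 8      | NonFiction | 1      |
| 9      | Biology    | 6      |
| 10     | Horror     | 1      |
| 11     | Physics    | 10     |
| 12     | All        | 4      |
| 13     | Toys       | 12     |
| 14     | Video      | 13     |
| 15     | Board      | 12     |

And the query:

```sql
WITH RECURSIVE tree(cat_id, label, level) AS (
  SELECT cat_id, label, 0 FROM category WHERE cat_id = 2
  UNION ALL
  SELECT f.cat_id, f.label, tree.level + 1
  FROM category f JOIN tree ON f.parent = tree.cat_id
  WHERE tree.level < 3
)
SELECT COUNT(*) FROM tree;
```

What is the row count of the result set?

Base: cat_id=2 (Comedy) at level 0.
Iteration 1: rows with parent in {2} -> History (id 4, level 1).
Iteration 2: rows with parent in {4} -> Rock (id 6, level 2), All (id 12, level 2).
Iteration 3: rows with parent in {6,12} -> Biology (id 9, level 3), Toys (id 13, level 3), Board (id 15, level 3).
Iteration 4: level < 3 fails for all current rows; recursion stops.
Total rows emitted: 7.

7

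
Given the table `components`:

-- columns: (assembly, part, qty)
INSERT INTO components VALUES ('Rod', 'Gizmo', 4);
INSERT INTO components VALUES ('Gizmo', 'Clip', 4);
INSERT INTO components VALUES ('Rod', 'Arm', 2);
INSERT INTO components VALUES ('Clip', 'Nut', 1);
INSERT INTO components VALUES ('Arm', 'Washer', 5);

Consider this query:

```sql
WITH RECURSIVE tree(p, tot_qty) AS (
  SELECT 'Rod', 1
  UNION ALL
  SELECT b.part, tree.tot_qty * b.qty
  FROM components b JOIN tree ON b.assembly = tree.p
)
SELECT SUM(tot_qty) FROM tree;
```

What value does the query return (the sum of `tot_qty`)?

49

Base: (Rod, tot_qty=1).
Iteration 1: components of {Rod} -> Arm = 1*2 = 2, Gizmo = 1*4 = 4.
Iteration 2: components of {Arm,Gizmo} -> Clip = 4*4 = 16, Washer = 2*5 = 10.
Iteration 3: components of {Clip,Washer} -> Nut = 16*1 = 16.
Iteration 4: no further components; recursion stops.
SUM(tot_qty) = 1 + 4 + 2 + 16 + 10 + 16 = 49.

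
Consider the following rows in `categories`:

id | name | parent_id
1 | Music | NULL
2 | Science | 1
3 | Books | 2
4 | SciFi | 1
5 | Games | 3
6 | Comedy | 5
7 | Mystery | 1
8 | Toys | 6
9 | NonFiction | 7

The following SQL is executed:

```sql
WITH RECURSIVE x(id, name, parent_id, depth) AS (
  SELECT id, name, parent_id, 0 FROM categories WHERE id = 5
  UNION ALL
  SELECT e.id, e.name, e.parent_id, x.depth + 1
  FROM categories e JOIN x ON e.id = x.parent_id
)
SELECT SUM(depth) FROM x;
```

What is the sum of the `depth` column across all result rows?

Base: id=5 (Games), parent_id=3, depth 0.
Iteration 1: join on id=3 -> Books (id 3, parent_id=2, depth 1).
Iteration 2: join on id=2 -> Science (id 2, parent_id=1, depth 2).
Iteration 3: join on id=1 -> Music (id 1, parent_id=NULL, depth 3).
Iteration 4: parent_id is NULL; no match; recursion stops.
SUM(depth) = 0 + 1 + 2 + 3 = 6.

6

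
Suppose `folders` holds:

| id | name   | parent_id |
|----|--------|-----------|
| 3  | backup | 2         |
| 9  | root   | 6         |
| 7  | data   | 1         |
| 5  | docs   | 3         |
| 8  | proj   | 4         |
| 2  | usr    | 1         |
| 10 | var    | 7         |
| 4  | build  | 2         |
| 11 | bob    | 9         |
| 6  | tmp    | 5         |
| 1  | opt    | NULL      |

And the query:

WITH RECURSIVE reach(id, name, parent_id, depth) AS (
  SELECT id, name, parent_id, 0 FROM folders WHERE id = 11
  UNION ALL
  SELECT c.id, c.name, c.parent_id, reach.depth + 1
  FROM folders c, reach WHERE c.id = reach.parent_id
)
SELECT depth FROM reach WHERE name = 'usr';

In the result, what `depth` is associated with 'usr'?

Base: id=11 (bob), parent_id=9, depth 0.
Iteration 1: join on id=9 -> root (id 9, parent_id=6, depth 1).
Iteration 2: join on id=6 -> tmp (id 6, parent_id=5, depth 2).
Iteration 3: join on id=5 -> docs (id 5, parent_id=3, depth 3).
Iteration 4: join on id=3 -> backup (id 3, parent_id=2, depth 4).
Iteration 5: join on id=2 -> usr (id 2, parent_id=1, depth 5).
Iteration 6: join on id=1 -> opt (id 1, parent_id=NULL, depth 6).
Iteration 7: parent_id is NULL; no match; recursion stops.

5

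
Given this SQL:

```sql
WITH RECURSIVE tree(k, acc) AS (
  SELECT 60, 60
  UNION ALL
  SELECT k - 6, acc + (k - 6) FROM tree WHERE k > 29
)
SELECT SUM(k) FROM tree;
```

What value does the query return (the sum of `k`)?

Base: k=60, acc=60.
Iteration 1: 60 > 29 holds -> k = 60 - 6 = 54, acc = 60 + 54 = 114.
Iteration 2: 54 > 29 holds -> k = 54 - 6 = 48, acc = 114 + 48 = 162.
Iteration 3: 48 > 29 holds -> k = 48 - 6 = 42, acc = 162 + 42 = 204.
Iteration 4: 42 > 29 holds -> k = 42 - 6 = 36, acc = 204 + 36 = 240.
Iteration 5: 36 > 29 holds -> k = 36 - 6 = 30, acc = 240 + 30 = 270.
Iteration 6: 30 > 29 holds -> k = 30 - 6 = 24, acc = 270 + 24 = 294.
Iteration 7: 24 > 29 fails; recursion stops.
SUM(k) = 60 + 54 + 48 + 42 + 36 + 30 + 24 = 294.

294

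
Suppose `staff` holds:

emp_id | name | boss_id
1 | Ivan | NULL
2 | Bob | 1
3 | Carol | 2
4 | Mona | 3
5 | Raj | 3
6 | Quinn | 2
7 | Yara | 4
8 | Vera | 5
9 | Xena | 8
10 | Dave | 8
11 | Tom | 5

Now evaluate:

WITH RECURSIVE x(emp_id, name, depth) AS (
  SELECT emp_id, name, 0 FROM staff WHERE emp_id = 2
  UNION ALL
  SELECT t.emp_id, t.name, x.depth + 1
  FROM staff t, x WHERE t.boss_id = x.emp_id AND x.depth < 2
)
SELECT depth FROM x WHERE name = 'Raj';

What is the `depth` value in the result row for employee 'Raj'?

Base: emp_id=2 (Bob) at depth 0.
Iteration 1: rows with boss_id in {2} -> Carol (id 3, depth 1), Quinn (id 6, depth 1).
Iteration 2: rows with boss_id in {3,6} -> Mona (id 4, depth 2), Raj (id 5, depth 2).
Iteration 3: depth < 2 fails for all current rows; recursion stops.

2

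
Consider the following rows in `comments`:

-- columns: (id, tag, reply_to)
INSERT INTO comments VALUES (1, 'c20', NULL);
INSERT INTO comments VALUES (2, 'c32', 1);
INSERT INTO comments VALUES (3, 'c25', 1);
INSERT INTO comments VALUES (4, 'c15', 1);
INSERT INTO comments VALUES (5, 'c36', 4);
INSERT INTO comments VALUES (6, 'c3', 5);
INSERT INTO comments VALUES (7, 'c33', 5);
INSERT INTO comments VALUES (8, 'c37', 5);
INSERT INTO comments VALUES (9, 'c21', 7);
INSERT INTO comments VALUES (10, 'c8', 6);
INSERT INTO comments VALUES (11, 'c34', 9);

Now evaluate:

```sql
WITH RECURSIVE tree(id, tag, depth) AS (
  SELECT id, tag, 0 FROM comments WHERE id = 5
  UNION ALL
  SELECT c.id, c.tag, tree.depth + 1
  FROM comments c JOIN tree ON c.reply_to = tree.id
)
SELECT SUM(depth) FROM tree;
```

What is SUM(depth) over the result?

10

Base: id=5 (c36) at depth 0.
Iteration 1: rows with reply_to in {5} -> c3 (id 6, depth 1), c33 (id 7, depth 1), c37 (id 8, depth 1).
Iteration 2: rows with reply_to in {6,7,8} -> c21 (id 9, depth 2), c8 (id 10, depth 2).
Iteration 3: rows with reply_to in {9,10} -> c34 (id 11, depth 3).
Iteration 4: no rows with reply_to in {11}; recursion stops.
SUM(depth) = 0 + 1 + 1 + 1 + 2 + 2 + 3 = 10.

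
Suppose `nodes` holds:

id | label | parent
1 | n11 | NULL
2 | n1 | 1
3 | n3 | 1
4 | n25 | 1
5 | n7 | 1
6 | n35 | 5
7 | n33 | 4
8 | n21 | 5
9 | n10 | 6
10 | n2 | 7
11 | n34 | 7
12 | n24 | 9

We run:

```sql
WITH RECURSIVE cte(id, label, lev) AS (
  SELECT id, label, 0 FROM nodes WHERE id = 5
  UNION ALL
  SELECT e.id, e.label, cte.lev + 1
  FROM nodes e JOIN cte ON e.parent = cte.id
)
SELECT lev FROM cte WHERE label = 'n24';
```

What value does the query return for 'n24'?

Base: id=5 (n7) at lev 0.
Iteration 1: rows with parent in {5} -> n35 (id 6, lev 1), n21 (id 8, lev 1).
Iteration 2: rows with parent in {6,8} -> n10 (id 9, lev 2).
Iteration 3: rows with parent in {9} -> n24 (id 12, lev 3).
Iteration 4: no rows with parent in {12}; recursion stops.

3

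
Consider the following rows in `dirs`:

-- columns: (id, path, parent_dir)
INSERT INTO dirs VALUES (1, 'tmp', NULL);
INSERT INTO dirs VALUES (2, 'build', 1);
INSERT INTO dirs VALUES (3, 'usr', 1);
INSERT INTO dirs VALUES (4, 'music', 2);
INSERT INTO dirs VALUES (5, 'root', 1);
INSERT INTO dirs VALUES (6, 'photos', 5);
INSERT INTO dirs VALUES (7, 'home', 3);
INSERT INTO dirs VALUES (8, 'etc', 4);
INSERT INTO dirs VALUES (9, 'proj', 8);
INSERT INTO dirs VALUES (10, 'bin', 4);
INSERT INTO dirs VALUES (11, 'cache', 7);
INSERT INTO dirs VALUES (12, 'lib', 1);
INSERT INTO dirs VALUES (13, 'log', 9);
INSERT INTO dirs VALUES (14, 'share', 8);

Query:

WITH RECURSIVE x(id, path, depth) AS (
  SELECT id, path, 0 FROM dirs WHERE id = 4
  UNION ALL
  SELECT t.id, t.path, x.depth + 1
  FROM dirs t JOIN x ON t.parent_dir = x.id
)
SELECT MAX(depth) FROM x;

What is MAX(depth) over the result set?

Base: id=4 (music) at depth 0.
Iteration 1: rows with parent_dir in {4} -> etc (id 8, depth 1), bin (id 10, depth 1).
Iteration 2: rows with parent_dir in {8,10} -> proj (id 9, depth 2), share (id 14, depth 2).
Iteration 3: rows with parent_dir in {9,14} -> log (id 13, depth 3).
Iteration 4: no rows with parent_dir in {13}; recursion stops.
depth values: 0, 1, 1, 2, 2, 3; the maximum is 3.

3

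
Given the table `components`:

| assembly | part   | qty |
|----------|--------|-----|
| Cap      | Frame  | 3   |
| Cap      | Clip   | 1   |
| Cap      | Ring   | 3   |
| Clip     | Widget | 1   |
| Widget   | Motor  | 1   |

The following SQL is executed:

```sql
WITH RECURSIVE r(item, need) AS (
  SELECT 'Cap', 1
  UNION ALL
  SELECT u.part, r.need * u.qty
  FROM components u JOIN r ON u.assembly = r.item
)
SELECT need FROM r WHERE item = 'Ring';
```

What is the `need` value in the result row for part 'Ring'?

3

Base: (Cap, need=1).
Iteration 1: components of {Cap} -> Clip = 1*1 = 1, Frame = 1*3 = 3, Ring = 1*3 = 3.
Iteration 2: components of {Clip,Frame,Ring} -> Widget = 1*1 = 1.
Iteration 3: components of {Widget} -> Motor = 1*1 = 1.
Iteration 4: no further components; recursion stops.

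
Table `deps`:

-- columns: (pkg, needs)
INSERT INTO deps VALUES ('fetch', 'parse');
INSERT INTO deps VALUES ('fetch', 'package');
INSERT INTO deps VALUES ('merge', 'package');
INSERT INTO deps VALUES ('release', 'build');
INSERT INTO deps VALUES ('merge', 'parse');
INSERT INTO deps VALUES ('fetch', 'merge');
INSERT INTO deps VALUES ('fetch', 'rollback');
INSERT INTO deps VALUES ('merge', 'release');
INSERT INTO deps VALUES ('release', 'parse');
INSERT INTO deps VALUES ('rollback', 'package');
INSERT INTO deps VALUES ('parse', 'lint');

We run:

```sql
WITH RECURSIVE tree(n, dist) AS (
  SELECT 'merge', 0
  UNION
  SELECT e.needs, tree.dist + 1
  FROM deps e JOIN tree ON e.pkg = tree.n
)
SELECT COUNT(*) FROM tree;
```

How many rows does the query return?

Base: (merge, dist=0).
Iteration 1: edges from {merge} -> (package, dist=1), (parse, dist=1), (release, dist=1).
Iteration 2: edges from {package,parse,release} -> (build, dist=2), (lint, dist=2), (parse, dist=2).
Iteration 3: edges from {build,lint,parse} -> (lint, dist=3).
Iteration 4: no outgoing edges from {lint}; recursion stops.
Total rows emitted: 8.

8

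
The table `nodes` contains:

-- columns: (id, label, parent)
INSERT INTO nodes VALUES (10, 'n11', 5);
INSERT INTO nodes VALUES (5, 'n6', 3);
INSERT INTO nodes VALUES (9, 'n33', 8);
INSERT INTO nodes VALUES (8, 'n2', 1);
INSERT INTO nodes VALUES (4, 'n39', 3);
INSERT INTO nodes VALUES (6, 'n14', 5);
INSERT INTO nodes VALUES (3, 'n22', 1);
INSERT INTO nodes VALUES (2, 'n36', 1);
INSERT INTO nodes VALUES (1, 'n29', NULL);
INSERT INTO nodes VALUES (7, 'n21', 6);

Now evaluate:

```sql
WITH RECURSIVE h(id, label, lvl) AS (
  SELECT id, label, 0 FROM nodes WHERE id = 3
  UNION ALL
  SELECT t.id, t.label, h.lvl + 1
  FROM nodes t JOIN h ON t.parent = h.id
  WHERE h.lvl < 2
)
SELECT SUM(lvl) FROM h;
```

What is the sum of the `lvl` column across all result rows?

6

Base: id=3 (n22) at lvl 0.
Iteration 1: rows with parent in {3} -> n39 (id 4, lvl 1), n6 (id 5, lvl 1).
Iteration 2: rows with parent in {4,5} -> n14 (id 6, lvl 2), n11 (id 10, lvl 2).
Iteration 3: lvl < 2 fails for all current rows; recursion stops.
SUM(lvl) = 0 + 1 + 1 + 2 + 2 = 6.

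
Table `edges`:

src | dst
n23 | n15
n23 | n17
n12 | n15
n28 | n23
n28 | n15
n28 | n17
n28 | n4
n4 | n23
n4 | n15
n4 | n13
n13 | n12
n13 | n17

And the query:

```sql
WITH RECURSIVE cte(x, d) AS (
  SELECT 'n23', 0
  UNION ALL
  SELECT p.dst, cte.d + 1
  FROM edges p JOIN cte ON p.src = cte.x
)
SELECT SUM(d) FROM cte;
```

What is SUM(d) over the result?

Base: (n23, d=0).
Iteration 1: edges from {n23} -> (n15, d=1), (n17, d=1).
Iteration 2: no outgoing edges from {n15,n17}; recursion stops.
SUM(d) = 0 + 1 + 1 = 2.

2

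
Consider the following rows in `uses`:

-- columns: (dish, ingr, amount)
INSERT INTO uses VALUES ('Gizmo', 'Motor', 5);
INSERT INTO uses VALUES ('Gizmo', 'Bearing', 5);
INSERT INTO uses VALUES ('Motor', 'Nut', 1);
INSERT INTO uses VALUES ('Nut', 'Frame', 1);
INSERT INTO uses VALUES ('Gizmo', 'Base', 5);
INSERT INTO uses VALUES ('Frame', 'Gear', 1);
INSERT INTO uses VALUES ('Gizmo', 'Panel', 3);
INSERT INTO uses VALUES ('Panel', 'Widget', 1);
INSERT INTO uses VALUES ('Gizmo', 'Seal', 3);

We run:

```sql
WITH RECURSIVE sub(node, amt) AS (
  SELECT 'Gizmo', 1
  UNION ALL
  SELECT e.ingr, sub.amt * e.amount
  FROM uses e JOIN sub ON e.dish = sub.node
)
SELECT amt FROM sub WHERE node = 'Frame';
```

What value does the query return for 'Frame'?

Base: (Gizmo, amt=1).
Iteration 1: components of {Gizmo} -> Base = 1*5 = 5, Bearing = 1*5 = 5, Motor = 1*5 = 5, Panel = 1*3 = 3, Seal = 1*3 = 3.
Iteration 2: components of {Base,Bearing,Motor,Panel,Seal} -> Nut = 5*1 = 5, Widget = 3*1 = 3.
Iteration 3: components of {Nut,Widget} -> Frame = 5*1 = 5.
Iteration 4: components of {Frame} -> Gear = 5*1 = 5.
Iteration 5: no further components; recursion stops.

5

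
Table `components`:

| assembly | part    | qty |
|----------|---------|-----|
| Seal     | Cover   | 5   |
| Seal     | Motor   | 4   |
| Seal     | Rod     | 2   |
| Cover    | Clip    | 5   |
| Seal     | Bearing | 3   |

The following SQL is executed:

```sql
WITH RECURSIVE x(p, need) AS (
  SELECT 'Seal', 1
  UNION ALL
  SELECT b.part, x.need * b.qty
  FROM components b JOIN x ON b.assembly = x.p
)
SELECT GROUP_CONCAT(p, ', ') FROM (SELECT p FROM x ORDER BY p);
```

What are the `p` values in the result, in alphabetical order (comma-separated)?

Base: (Seal, need=1).
Iteration 1: components of {Seal} -> Bearing = 1*3 = 3, Cover = 1*5 = 5, Motor = 1*4 = 4, Rod = 1*2 = 2.
Iteration 2: components of {Bearing,Cover,Motor,Rod} -> Clip = 5*5 = 25.
Iteration 3: no further components; recursion stops.

Bearing, Clip, Cover, Motor, Rod, Seal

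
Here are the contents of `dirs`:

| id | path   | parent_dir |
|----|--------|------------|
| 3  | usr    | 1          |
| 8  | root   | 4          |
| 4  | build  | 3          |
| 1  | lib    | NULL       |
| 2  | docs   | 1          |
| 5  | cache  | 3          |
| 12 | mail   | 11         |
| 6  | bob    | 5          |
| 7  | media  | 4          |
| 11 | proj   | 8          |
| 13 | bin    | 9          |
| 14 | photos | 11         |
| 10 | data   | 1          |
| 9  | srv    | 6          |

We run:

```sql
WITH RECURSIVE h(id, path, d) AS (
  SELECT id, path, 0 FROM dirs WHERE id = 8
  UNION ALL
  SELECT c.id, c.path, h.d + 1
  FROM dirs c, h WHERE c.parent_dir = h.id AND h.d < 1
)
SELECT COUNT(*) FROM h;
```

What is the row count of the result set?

Base: id=8 (root) at d 0.
Iteration 1: rows with parent_dir in {8} -> proj (id 11, d 1).
Iteration 2: d < 1 fails for all current rows; recursion stops.
Total rows emitted: 2.

2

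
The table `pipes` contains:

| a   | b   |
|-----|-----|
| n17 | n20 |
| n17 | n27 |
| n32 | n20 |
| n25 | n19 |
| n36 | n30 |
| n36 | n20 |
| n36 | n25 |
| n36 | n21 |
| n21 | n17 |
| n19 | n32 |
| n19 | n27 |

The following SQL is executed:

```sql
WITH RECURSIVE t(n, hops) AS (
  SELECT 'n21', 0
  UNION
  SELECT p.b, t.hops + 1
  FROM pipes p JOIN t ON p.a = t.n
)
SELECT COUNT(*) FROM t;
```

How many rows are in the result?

4

Base: (n21, hops=0).
Iteration 1: edges from {n21} -> (n17, hops=1).
Iteration 2: edges from {n17} -> (n20, hops=2), (n27, hops=2).
Iteration 3: no outgoing edges from {n20,n27}; recursion stops.
Total rows emitted: 4.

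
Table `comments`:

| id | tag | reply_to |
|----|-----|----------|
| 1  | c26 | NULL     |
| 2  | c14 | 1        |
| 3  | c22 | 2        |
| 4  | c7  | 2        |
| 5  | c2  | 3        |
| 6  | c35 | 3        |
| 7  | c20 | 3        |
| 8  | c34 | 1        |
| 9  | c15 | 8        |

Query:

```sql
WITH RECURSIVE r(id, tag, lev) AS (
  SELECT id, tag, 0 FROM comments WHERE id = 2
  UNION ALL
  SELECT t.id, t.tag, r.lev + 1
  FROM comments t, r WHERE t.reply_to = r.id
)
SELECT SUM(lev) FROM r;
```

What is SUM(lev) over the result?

8

Base: id=2 (c14) at lev 0.
Iteration 1: rows with reply_to in {2} -> c22 (id 3, lev 1), c7 (id 4, lev 1).
Iteration 2: rows with reply_to in {3,4} -> c2 (id 5, lev 2), c35 (id 6, lev 2), c20 (id 7, lev 2).
Iteration 3: no rows with reply_to in {5,6,7}; recursion stops.
SUM(lev) = 0 + 1 + 1 + 2 + 2 + 2 = 8.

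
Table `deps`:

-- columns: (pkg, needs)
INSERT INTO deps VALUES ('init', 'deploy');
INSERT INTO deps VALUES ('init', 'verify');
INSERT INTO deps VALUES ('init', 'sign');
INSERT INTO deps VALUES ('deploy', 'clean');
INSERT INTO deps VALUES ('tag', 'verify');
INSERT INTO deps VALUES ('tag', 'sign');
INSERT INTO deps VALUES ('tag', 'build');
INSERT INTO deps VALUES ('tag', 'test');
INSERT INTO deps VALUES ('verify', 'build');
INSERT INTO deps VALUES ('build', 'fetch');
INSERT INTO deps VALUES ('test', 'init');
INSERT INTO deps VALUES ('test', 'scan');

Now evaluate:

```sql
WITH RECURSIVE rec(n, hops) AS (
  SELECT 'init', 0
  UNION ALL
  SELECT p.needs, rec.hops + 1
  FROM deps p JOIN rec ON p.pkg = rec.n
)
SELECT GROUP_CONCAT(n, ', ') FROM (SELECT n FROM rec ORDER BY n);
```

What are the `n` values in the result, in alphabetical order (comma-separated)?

build, clean, deploy, fetch, init, sign, verify

Base: (init, hops=0).
Iteration 1: edges from {init} -> (deploy, hops=1), (sign, hops=1), (verify, hops=1).
Iteration 2: edges from {deploy,sign,verify} -> (build, hops=2), (clean, hops=2).
Iteration 3: edges from {build,clean} -> (fetch, hops=3).
Iteration 4: no outgoing edges from {fetch}; recursion stops.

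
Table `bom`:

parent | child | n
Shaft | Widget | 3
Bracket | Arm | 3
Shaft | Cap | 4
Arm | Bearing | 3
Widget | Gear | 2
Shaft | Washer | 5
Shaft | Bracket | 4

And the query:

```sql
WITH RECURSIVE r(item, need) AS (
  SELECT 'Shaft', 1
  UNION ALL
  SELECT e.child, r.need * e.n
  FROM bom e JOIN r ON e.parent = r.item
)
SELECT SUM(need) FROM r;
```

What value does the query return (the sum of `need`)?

71

Base: (Shaft, need=1).
Iteration 1: components of {Shaft} -> Bracket = 1*4 = 4, Cap = 1*4 = 4, Washer = 1*5 = 5, Widget = 1*3 = 3.
Iteration 2: components of {Bracket,Cap,Washer,Widget} -> Arm = 4*3 = 12, Gear = 3*2 = 6.
Iteration 3: components of {Arm,Gear} -> Bearing = 12*3 = 36.
Iteration 4: no further components; recursion stops.
SUM(need) = 1 + 4 + 4 + 3 + 5 + 12 + 6 + 36 = 71.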